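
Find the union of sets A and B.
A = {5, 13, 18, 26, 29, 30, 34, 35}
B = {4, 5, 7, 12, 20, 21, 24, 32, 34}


Set A = {5, 13, 18, 26, 29, 30, 34, 35}
Set B = {4, 5, 7, 12, 20, 21, 24, 32, 34}
A ∪ B includes all elements in either set.
Elements from A: {5, 13, 18, 26, 29, 30, 34, 35}
Elements from B not already included: {4, 7, 12, 20, 21, 24, 32}
A ∪ B = {4, 5, 7, 12, 13, 18, 20, 21, 24, 26, 29, 30, 32, 34, 35}

{4, 5, 7, 12, 13, 18, 20, 21, 24, 26, 29, 30, 32, 34, 35}


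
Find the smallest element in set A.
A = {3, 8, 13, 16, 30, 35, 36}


Set A = {3, 8, 13, 16, 30, 35, 36}
Elements in ascending order: 3, 8, 13, 16, 30, 35, 36
The smallest element is 3.

3


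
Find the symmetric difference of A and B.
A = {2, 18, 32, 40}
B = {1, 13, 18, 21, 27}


Set A = {2, 18, 32, 40}
Set B = {1, 13, 18, 21, 27}
A △ B = (A \ B) ∪ (B \ A)
Elements in A but not B: {2, 32, 40}
Elements in B but not A: {1, 13, 21, 27}
A △ B = {1, 2, 13, 21, 27, 32, 40}

{1, 2, 13, 21, 27, 32, 40}


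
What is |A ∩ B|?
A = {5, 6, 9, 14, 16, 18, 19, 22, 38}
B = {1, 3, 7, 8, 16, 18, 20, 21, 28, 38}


Set A = {5, 6, 9, 14, 16, 18, 19, 22, 38}
Set B = {1, 3, 7, 8, 16, 18, 20, 21, 28, 38}
A ∩ B = {16, 18, 38}
|A ∩ B| = 3

3


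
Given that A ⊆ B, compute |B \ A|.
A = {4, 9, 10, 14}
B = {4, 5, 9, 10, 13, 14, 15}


Set A = {4, 9, 10, 14}, |A| = 4
Set B = {4, 5, 9, 10, 13, 14, 15}, |B| = 7
Since A ⊆ B: B \ A = {5, 13, 15}
|B| - |A| = 7 - 4 = 3

3


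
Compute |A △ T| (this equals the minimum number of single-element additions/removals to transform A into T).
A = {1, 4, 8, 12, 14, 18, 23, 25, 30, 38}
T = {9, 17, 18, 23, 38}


Set A = {1, 4, 8, 12, 14, 18, 23, 25, 30, 38}
Set T = {9, 17, 18, 23, 38}
Elements to remove from A (in A, not in T): {1, 4, 8, 12, 14, 25, 30} → 7 removals
Elements to add to A (in T, not in A): {9, 17} → 2 additions
Total edits = 7 + 2 = 9

9


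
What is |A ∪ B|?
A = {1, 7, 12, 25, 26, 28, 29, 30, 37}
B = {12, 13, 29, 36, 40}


Set A = {1, 7, 12, 25, 26, 28, 29, 30, 37}, |A| = 9
Set B = {12, 13, 29, 36, 40}, |B| = 5
A ∩ B = {12, 29}, |A ∩ B| = 2
|A ∪ B| = |A| + |B| - |A ∩ B| = 9 + 5 - 2 = 12

12


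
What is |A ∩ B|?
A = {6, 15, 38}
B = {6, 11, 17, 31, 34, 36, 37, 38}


Set A = {6, 15, 38}
Set B = {6, 11, 17, 31, 34, 36, 37, 38}
A ∩ B = {6, 38}
|A ∩ B| = 2

2


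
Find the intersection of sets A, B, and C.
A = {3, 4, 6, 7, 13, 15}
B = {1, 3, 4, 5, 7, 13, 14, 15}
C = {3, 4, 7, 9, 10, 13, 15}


Set A = {3, 4, 6, 7, 13, 15}
Set B = {1, 3, 4, 5, 7, 13, 14, 15}
Set C = {3, 4, 7, 9, 10, 13, 15}
First, A ∩ B = {3, 4, 7, 13, 15}
Then, (A ∩ B) ∩ C = {3, 4, 7, 13, 15}

{3, 4, 7, 13, 15}


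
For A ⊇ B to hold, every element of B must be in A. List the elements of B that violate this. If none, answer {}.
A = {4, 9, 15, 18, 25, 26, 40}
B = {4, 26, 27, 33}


Set A = {4, 9, 15, 18, 25, 26, 40}
Set B = {4, 26, 27, 33}
Check each element of B against A:
4 ∈ A, 26 ∈ A, 27 ∉ A (include), 33 ∉ A (include)
Elements of B not in A: {27, 33}

{27, 33}


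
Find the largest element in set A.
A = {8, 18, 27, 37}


Set A = {8, 18, 27, 37}
Elements in ascending order: 8, 18, 27, 37
The largest element is 37.

37


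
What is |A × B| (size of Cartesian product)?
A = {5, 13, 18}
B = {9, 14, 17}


Set A = {5, 13, 18} has 3 elements.
Set B = {9, 14, 17} has 3 elements.
|A × B| = |A| × |B| = 3 × 3 = 9

9


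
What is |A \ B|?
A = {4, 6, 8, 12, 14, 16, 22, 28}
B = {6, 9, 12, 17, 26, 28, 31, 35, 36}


Set A = {4, 6, 8, 12, 14, 16, 22, 28}
Set B = {6, 9, 12, 17, 26, 28, 31, 35, 36}
A \ B = {4, 8, 14, 16, 22}
|A \ B| = 5

5


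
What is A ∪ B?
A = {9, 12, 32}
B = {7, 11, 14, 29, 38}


Set A = {9, 12, 32}
Set B = {7, 11, 14, 29, 38}
A ∪ B includes all elements in either set.
Elements from A: {9, 12, 32}
Elements from B not already included: {7, 11, 14, 29, 38}
A ∪ B = {7, 9, 11, 12, 14, 29, 32, 38}

{7, 9, 11, 12, 14, 29, 32, 38}


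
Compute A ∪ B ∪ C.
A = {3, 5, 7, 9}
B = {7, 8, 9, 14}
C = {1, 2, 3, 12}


Set A = {3, 5, 7, 9}
Set B = {7, 8, 9, 14}
Set C = {1, 2, 3, 12}
First, A ∪ B = {3, 5, 7, 8, 9, 14}
Then, (A ∪ B) ∪ C = {1, 2, 3, 5, 7, 8, 9, 12, 14}

{1, 2, 3, 5, 7, 8, 9, 12, 14}


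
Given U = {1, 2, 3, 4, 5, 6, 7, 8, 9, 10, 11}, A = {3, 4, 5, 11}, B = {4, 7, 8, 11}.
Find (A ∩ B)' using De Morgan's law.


U = {1, 2, 3, 4, 5, 6, 7, 8, 9, 10, 11}
A = {3, 4, 5, 11}, B = {4, 7, 8, 11}
A ∩ B = {4, 11}
(A ∩ B)' = U \ (A ∩ B) = {1, 2, 3, 5, 6, 7, 8, 9, 10}
Verification via A' ∪ B': A' = {1, 2, 6, 7, 8, 9, 10}, B' = {1, 2, 3, 5, 6, 9, 10}
A' ∪ B' = {1, 2, 3, 5, 6, 7, 8, 9, 10} ✓

{1, 2, 3, 5, 6, 7, 8, 9, 10}


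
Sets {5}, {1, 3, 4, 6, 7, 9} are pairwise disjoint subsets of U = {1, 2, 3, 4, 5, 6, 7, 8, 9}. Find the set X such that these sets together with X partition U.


U = {1, 2, 3, 4, 5, 6, 7, 8, 9}
Shown blocks: {5}, {1, 3, 4, 6, 7, 9}
A partition's blocks are pairwise disjoint and cover U, so the missing block = U \ (union of shown blocks).
Union of shown blocks: {1, 3, 4, 5, 6, 7, 9}
Missing block = U \ (union) = {2, 8}

{2, 8}


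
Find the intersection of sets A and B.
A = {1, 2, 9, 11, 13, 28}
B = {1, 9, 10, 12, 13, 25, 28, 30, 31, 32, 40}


Set A = {1, 2, 9, 11, 13, 28}
Set B = {1, 9, 10, 12, 13, 25, 28, 30, 31, 32, 40}
A ∩ B includes only elements in both sets.
Check each element of A against B:
1 ✓, 2 ✗, 9 ✓, 11 ✗, 13 ✓, 28 ✓
A ∩ B = {1, 9, 13, 28}

{1, 9, 13, 28}


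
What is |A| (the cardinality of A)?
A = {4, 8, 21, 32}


Set A = {4, 8, 21, 32}
Listing elements: 4, 8, 21, 32
Counting: 4 elements
|A| = 4

4


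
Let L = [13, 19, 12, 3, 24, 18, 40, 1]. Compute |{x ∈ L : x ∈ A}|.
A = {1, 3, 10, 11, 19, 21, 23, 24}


Set A = {1, 3, 10, 11, 19, 21, 23, 24}
Candidates: [13, 19, 12, 3, 24, 18, 40, 1]
Check each candidate:
13 ∉ A, 19 ∈ A, 12 ∉ A, 3 ∈ A, 24 ∈ A, 18 ∉ A, 40 ∉ A, 1 ∈ A
Count of candidates in A: 4

4


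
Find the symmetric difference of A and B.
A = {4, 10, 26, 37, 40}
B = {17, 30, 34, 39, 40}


Set A = {4, 10, 26, 37, 40}
Set B = {17, 30, 34, 39, 40}
A △ B = (A \ B) ∪ (B \ A)
Elements in A but not B: {4, 10, 26, 37}
Elements in B but not A: {17, 30, 34, 39}
A △ B = {4, 10, 17, 26, 30, 34, 37, 39}

{4, 10, 17, 26, 30, 34, 37, 39}


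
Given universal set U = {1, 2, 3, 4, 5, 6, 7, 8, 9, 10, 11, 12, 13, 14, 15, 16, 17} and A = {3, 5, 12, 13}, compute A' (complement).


Universal set U = {1, 2, 3, 4, 5, 6, 7, 8, 9, 10, 11, 12, 13, 14, 15, 16, 17}
Set A = {3, 5, 12, 13}
A' = U \ A = elements in U but not in A
Checking each element of U:
1 (not in A, include), 2 (not in A, include), 3 (in A, exclude), 4 (not in A, include), 5 (in A, exclude), 6 (not in A, include), 7 (not in A, include), 8 (not in A, include), 9 (not in A, include), 10 (not in A, include), 11 (not in A, include), 12 (in A, exclude), 13 (in A, exclude), 14 (not in A, include), 15 (not in A, include), 16 (not in A, include), 17 (not in A, include)
A' = {1, 2, 4, 6, 7, 8, 9, 10, 11, 14, 15, 16, 17}

{1, 2, 4, 6, 7, 8, 9, 10, 11, 14, 15, 16, 17}


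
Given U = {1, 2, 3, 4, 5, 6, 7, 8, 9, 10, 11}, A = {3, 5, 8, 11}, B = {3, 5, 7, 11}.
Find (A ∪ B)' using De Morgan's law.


U = {1, 2, 3, 4, 5, 6, 7, 8, 9, 10, 11}
A = {3, 5, 8, 11}, B = {3, 5, 7, 11}
A ∪ B = {3, 5, 7, 8, 11}
(A ∪ B)' = U \ (A ∪ B) = {1, 2, 4, 6, 9, 10}
Verification via A' ∩ B': A' = {1, 2, 4, 6, 7, 9, 10}, B' = {1, 2, 4, 6, 8, 9, 10}
A' ∩ B' = {1, 2, 4, 6, 9, 10} ✓

{1, 2, 4, 6, 9, 10}


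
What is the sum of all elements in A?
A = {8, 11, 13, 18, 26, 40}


Set A = {8, 11, 13, 18, 26, 40}
Sum = 8 + 11 + 13 + 18 + 26 + 40 = 116

116


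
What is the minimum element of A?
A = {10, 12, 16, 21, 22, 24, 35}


Set A = {10, 12, 16, 21, 22, 24, 35}
Elements in ascending order: 10, 12, 16, 21, 22, 24, 35
The smallest element is 10.

10


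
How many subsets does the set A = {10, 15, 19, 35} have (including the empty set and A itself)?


Set A = {10, 15, 19, 35}
|A| = 4
The power set P(A) contains all subsets of A.
|P(A)| = 2^|A| = 2^4 = 16

16


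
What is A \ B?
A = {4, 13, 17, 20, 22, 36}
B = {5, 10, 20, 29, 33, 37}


Set A = {4, 13, 17, 20, 22, 36}
Set B = {5, 10, 20, 29, 33, 37}
A \ B includes elements in A that are not in B.
Check each element of A:
4 (not in B, keep), 13 (not in B, keep), 17 (not in B, keep), 20 (in B, remove), 22 (not in B, keep), 36 (not in B, keep)
A \ B = {4, 13, 17, 22, 36}

{4, 13, 17, 22, 36}


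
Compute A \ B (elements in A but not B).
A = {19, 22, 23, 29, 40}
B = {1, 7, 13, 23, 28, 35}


Set A = {19, 22, 23, 29, 40}
Set B = {1, 7, 13, 23, 28, 35}
A \ B includes elements in A that are not in B.
Check each element of A:
19 (not in B, keep), 22 (not in B, keep), 23 (in B, remove), 29 (not in B, keep), 40 (not in B, keep)
A \ B = {19, 22, 29, 40}

{19, 22, 29, 40}


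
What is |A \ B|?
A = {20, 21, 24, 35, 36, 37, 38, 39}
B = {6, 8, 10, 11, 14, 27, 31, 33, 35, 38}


Set A = {20, 21, 24, 35, 36, 37, 38, 39}
Set B = {6, 8, 10, 11, 14, 27, 31, 33, 35, 38}
A \ B = {20, 21, 24, 36, 37, 39}
|A \ B| = 6

6


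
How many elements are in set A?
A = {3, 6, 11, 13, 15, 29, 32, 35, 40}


Set A = {3, 6, 11, 13, 15, 29, 32, 35, 40}
Listing elements: 3, 6, 11, 13, 15, 29, 32, 35, 40
Counting: 9 elements
|A| = 9

9


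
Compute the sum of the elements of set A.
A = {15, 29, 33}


Set A = {15, 29, 33}
Sum = 15 + 29 + 33 = 77

77


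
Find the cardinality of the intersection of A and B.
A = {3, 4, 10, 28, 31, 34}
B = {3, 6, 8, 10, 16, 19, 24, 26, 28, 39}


Set A = {3, 4, 10, 28, 31, 34}
Set B = {3, 6, 8, 10, 16, 19, 24, 26, 28, 39}
A ∩ B = {3, 10, 28}
|A ∩ B| = 3

3


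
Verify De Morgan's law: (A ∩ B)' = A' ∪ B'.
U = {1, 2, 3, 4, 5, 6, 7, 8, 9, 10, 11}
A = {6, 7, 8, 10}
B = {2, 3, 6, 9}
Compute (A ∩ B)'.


U = {1, 2, 3, 4, 5, 6, 7, 8, 9, 10, 11}
A = {6, 7, 8, 10}, B = {2, 3, 6, 9}
A ∩ B = {6}
(A ∩ B)' = U \ (A ∩ B) = {1, 2, 3, 4, 5, 7, 8, 9, 10, 11}
Verification via A' ∪ B': A' = {1, 2, 3, 4, 5, 9, 11}, B' = {1, 4, 5, 7, 8, 10, 11}
A' ∪ B' = {1, 2, 3, 4, 5, 7, 8, 9, 10, 11} ✓

{1, 2, 3, 4, 5, 7, 8, 9, 10, 11}


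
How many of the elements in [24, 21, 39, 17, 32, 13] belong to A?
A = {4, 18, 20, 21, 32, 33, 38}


Set A = {4, 18, 20, 21, 32, 33, 38}
Candidates: [24, 21, 39, 17, 32, 13]
Check each candidate:
24 ∉ A, 21 ∈ A, 39 ∉ A, 17 ∉ A, 32 ∈ A, 13 ∉ A
Count of candidates in A: 2

2


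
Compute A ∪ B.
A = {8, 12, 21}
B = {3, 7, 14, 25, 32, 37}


Set A = {8, 12, 21}
Set B = {3, 7, 14, 25, 32, 37}
A ∪ B includes all elements in either set.
Elements from A: {8, 12, 21}
Elements from B not already included: {3, 7, 14, 25, 32, 37}
A ∪ B = {3, 7, 8, 12, 14, 21, 25, 32, 37}

{3, 7, 8, 12, 14, 21, 25, 32, 37}


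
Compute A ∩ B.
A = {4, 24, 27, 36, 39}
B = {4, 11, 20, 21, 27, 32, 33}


Set A = {4, 24, 27, 36, 39}
Set B = {4, 11, 20, 21, 27, 32, 33}
A ∩ B includes only elements in both sets.
Check each element of A against B:
4 ✓, 24 ✗, 27 ✓, 36 ✗, 39 ✗
A ∩ B = {4, 27}

{4, 27}


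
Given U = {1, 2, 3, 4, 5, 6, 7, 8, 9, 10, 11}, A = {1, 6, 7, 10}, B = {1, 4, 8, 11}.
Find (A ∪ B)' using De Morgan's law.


U = {1, 2, 3, 4, 5, 6, 7, 8, 9, 10, 11}
A = {1, 6, 7, 10}, B = {1, 4, 8, 11}
A ∪ B = {1, 4, 6, 7, 8, 10, 11}
(A ∪ B)' = U \ (A ∪ B) = {2, 3, 5, 9}
Verification via A' ∩ B': A' = {2, 3, 4, 5, 8, 9, 11}, B' = {2, 3, 5, 6, 7, 9, 10}
A' ∩ B' = {2, 3, 5, 9} ✓

{2, 3, 5, 9}


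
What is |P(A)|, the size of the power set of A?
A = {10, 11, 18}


Set A = {10, 11, 18}
|A| = 3
The power set P(A) contains all subsets of A.
|P(A)| = 2^|A| = 2^3 = 8

8


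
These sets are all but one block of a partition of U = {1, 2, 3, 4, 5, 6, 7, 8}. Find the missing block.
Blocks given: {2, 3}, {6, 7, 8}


U = {1, 2, 3, 4, 5, 6, 7, 8}
Shown blocks: {2, 3}, {6, 7, 8}
A partition's blocks are pairwise disjoint and cover U, so the missing block = U \ (union of shown blocks).
Union of shown blocks: {2, 3, 6, 7, 8}
Missing block = U \ (union) = {1, 4, 5}

{1, 4, 5}


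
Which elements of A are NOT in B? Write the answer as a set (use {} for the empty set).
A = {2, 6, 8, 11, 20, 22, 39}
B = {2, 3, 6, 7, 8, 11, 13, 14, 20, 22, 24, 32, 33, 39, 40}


Set A = {2, 6, 8, 11, 20, 22, 39}
Set B = {2, 3, 6, 7, 8, 11, 13, 14, 20, 22, 24, 32, 33, 39, 40}
Check each element of A against B:
2 ∈ B, 6 ∈ B, 8 ∈ B, 11 ∈ B, 20 ∈ B, 22 ∈ B, 39 ∈ B
Elements of A not in B: {}

{}


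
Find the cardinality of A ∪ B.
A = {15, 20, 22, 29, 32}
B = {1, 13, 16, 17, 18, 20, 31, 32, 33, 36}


Set A = {15, 20, 22, 29, 32}, |A| = 5
Set B = {1, 13, 16, 17, 18, 20, 31, 32, 33, 36}, |B| = 10
A ∩ B = {20, 32}, |A ∩ B| = 2
|A ∪ B| = |A| + |B| - |A ∩ B| = 5 + 10 - 2 = 13

13


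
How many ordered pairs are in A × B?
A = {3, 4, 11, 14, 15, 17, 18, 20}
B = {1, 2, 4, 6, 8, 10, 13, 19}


Set A = {3, 4, 11, 14, 15, 17, 18, 20} has 8 elements.
Set B = {1, 2, 4, 6, 8, 10, 13, 19} has 8 elements.
|A × B| = |A| × |B| = 8 × 8 = 64

64


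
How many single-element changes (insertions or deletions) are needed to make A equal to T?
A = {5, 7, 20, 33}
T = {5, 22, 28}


Set A = {5, 7, 20, 33}
Set T = {5, 22, 28}
Elements to remove from A (in A, not in T): {7, 20, 33} → 3 removals
Elements to add to A (in T, not in A): {22, 28} → 2 additions
Total edits = 3 + 2 = 5

5


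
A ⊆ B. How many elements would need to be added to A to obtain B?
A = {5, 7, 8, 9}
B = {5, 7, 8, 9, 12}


Set A = {5, 7, 8, 9}, |A| = 4
Set B = {5, 7, 8, 9, 12}, |B| = 5
Since A ⊆ B: B \ A = {12}
|B| - |A| = 5 - 4 = 1

1


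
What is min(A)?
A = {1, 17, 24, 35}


Set A = {1, 17, 24, 35}
Elements in ascending order: 1, 17, 24, 35
The smallest element is 1.

1


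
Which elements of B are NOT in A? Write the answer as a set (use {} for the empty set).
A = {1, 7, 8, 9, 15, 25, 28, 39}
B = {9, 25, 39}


Set A = {1, 7, 8, 9, 15, 25, 28, 39}
Set B = {9, 25, 39}
Check each element of B against A:
9 ∈ A, 25 ∈ A, 39 ∈ A
Elements of B not in A: {}

{}


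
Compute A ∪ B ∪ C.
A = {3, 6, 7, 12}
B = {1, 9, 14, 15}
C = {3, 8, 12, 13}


Set A = {3, 6, 7, 12}
Set B = {1, 9, 14, 15}
Set C = {3, 8, 12, 13}
First, A ∪ B = {1, 3, 6, 7, 9, 12, 14, 15}
Then, (A ∪ B) ∪ C = {1, 3, 6, 7, 8, 9, 12, 13, 14, 15}

{1, 3, 6, 7, 8, 9, 12, 13, 14, 15}


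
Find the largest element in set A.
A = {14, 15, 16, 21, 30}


Set A = {14, 15, 16, 21, 30}
Elements in ascending order: 14, 15, 16, 21, 30
The largest element is 30.

30


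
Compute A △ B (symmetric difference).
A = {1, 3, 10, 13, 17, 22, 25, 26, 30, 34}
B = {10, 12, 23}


Set A = {1, 3, 10, 13, 17, 22, 25, 26, 30, 34}
Set B = {10, 12, 23}
A △ B = (A \ B) ∪ (B \ A)
Elements in A but not B: {1, 3, 13, 17, 22, 25, 26, 30, 34}
Elements in B but not A: {12, 23}
A △ B = {1, 3, 12, 13, 17, 22, 23, 25, 26, 30, 34}

{1, 3, 12, 13, 17, 22, 23, 25, 26, 30, 34}


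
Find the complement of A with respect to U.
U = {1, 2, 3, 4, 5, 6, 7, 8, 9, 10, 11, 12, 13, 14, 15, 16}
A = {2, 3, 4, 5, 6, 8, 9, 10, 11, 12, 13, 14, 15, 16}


Universal set U = {1, 2, 3, 4, 5, 6, 7, 8, 9, 10, 11, 12, 13, 14, 15, 16}
Set A = {2, 3, 4, 5, 6, 8, 9, 10, 11, 12, 13, 14, 15, 16}
A' = U \ A = elements in U but not in A
Checking each element of U:
1 (not in A, include), 2 (in A, exclude), 3 (in A, exclude), 4 (in A, exclude), 5 (in A, exclude), 6 (in A, exclude), 7 (not in A, include), 8 (in A, exclude), 9 (in A, exclude), 10 (in A, exclude), 11 (in A, exclude), 12 (in A, exclude), 13 (in A, exclude), 14 (in A, exclude), 15 (in A, exclude), 16 (in A, exclude)
A' = {1, 7}

{1, 7}


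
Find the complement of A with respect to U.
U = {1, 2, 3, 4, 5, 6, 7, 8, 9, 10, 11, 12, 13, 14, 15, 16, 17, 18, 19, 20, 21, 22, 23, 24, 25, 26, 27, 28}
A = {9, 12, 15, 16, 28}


Universal set U = {1, 2, 3, 4, 5, 6, 7, 8, 9, 10, 11, 12, 13, 14, 15, 16, 17, 18, 19, 20, 21, 22, 23, 24, 25, 26, 27, 28}
Set A = {9, 12, 15, 16, 28}
A' = U \ A = elements in U but not in A
Checking each element of U:
1 (not in A, include), 2 (not in A, include), 3 (not in A, include), 4 (not in A, include), 5 (not in A, include), 6 (not in A, include), 7 (not in A, include), 8 (not in A, include), 9 (in A, exclude), 10 (not in A, include), 11 (not in A, include), 12 (in A, exclude), 13 (not in A, include), 14 (not in A, include), 15 (in A, exclude), 16 (in A, exclude), 17 (not in A, include), 18 (not in A, include), 19 (not in A, include), 20 (not in A, include), 21 (not in A, include), 22 (not in A, include), 23 (not in A, include), 24 (not in A, include), 25 (not in A, include), 26 (not in A, include), 27 (not in A, include), 28 (in A, exclude)
A' = {1, 2, 3, 4, 5, 6, 7, 8, 10, 11, 13, 14, 17, 18, 19, 20, 21, 22, 23, 24, 25, 26, 27}

{1, 2, 3, 4, 5, 6, 7, 8, 10, 11, 13, 14, 17, 18, 19, 20, 21, 22, 23, 24, 25, 26, 27}


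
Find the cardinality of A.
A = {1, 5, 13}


Set A = {1, 5, 13}
Listing elements: 1, 5, 13
Counting: 3 elements
|A| = 3

3


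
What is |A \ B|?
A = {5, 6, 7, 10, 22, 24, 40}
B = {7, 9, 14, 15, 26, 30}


Set A = {5, 6, 7, 10, 22, 24, 40}
Set B = {7, 9, 14, 15, 26, 30}
A \ B = {5, 6, 10, 22, 24, 40}
|A \ B| = 6

6


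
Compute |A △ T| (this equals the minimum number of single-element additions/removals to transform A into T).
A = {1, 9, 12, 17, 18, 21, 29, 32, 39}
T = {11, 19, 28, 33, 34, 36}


Set A = {1, 9, 12, 17, 18, 21, 29, 32, 39}
Set T = {11, 19, 28, 33, 34, 36}
Elements to remove from A (in A, not in T): {1, 9, 12, 17, 18, 21, 29, 32, 39} → 9 removals
Elements to add to A (in T, not in A): {11, 19, 28, 33, 34, 36} → 6 additions
Total edits = 9 + 6 = 15

15


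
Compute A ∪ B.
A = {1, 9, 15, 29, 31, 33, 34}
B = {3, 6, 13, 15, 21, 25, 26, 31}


Set A = {1, 9, 15, 29, 31, 33, 34}
Set B = {3, 6, 13, 15, 21, 25, 26, 31}
A ∪ B includes all elements in either set.
Elements from A: {1, 9, 15, 29, 31, 33, 34}
Elements from B not already included: {3, 6, 13, 21, 25, 26}
A ∪ B = {1, 3, 6, 9, 13, 15, 21, 25, 26, 29, 31, 33, 34}

{1, 3, 6, 9, 13, 15, 21, 25, 26, 29, 31, 33, 34}


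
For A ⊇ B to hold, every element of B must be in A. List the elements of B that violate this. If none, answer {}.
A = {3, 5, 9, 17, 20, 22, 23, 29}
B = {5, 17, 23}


Set A = {3, 5, 9, 17, 20, 22, 23, 29}
Set B = {5, 17, 23}
Check each element of B against A:
5 ∈ A, 17 ∈ A, 23 ∈ A
Elements of B not in A: {}

{}


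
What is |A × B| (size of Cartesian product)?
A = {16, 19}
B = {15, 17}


Set A = {16, 19} has 2 elements.
Set B = {15, 17} has 2 elements.
|A × B| = |A| × |B| = 2 × 2 = 4

4


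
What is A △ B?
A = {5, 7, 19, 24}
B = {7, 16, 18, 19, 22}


Set A = {5, 7, 19, 24}
Set B = {7, 16, 18, 19, 22}
A △ B = (A \ B) ∪ (B \ A)
Elements in A but not B: {5, 24}
Elements in B but not A: {16, 18, 22}
A △ B = {5, 16, 18, 22, 24}

{5, 16, 18, 22, 24}


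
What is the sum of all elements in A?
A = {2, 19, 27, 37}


Set A = {2, 19, 27, 37}
Sum = 2 + 19 + 27 + 37 = 85

85


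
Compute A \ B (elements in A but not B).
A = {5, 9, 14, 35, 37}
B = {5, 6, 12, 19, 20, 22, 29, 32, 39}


Set A = {5, 9, 14, 35, 37}
Set B = {5, 6, 12, 19, 20, 22, 29, 32, 39}
A \ B includes elements in A that are not in B.
Check each element of A:
5 (in B, remove), 9 (not in B, keep), 14 (not in B, keep), 35 (not in B, keep), 37 (not in B, keep)
A \ B = {9, 14, 35, 37}

{9, 14, 35, 37}


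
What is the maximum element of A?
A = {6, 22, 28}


Set A = {6, 22, 28}
Elements in ascending order: 6, 22, 28
The largest element is 28.

28


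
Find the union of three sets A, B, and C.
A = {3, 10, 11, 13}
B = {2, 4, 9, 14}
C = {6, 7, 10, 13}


Set A = {3, 10, 11, 13}
Set B = {2, 4, 9, 14}
Set C = {6, 7, 10, 13}
First, A ∪ B = {2, 3, 4, 9, 10, 11, 13, 14}
Then, (A ∪ B) ∪ C = {2, 3, 4, 6, 7, 9, 10, 11, 13, 14}

{2, 3, 4, 6, 7, 9, 10, 11, 13, 14}


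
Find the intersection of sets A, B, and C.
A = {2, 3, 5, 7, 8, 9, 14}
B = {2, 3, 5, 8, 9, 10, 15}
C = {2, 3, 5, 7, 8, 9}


Set A = {2, 3, 5, 7, 8, 9, 14}
Set B = {2, 3, 5, 8, 9, 10, 15}
Set C = {2, 3, 5, 7, 8, 9}
First, A ∩ B = {2, 3, 5, 8, 9}
Then, (A ∩ B) ∩ C = {2, 3, 5, 8, 9}

{2, 3, 5, 8, 9}


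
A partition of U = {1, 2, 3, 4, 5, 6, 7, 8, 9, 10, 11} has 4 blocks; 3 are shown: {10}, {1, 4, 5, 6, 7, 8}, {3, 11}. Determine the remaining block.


U = {1, 2, 3, 4, 5, 6, 7, 8, 9, 10, 11}
Shown blocks: {10}, {1, 4, 5, 6, 7, 8}, {3, 11}
A partition's blocks are pairwise disjoint and cover U, so the missing block = U \ (union of shown blocks).
Union of shown blocks: {1, 3, 4, 5, 6, 7, 8, 10, 11}
Missing block = U \ (union) = {2, 9}

{2, 9}


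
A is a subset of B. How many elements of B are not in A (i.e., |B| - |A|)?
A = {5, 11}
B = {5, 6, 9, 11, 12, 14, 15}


Set A = {5, 11}, |A| = 2
Set B = {5, 6, 9, 11, 12, 14, 15}, |B| = 7
Since A ⊆ B: B \ A = {6, 9, 12, 14, 15}
|B| - |A| = 7 - 2 = 5

5


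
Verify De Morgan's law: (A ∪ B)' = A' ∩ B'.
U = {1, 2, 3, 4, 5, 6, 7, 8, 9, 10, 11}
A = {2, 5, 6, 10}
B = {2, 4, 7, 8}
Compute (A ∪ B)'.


U = {1, 2, 3, 4, 5, 6, 7, 8, 9, 10, 11}
A = {2, 5, 6, 10}, B = {2, 4, 7, 8}
A ∪ B = {2, 4, 5, 6, 7, 8, 10}
(A ∪ B)' = U \ (A ∪ B) = {1, 3, 9, 11}
Verification via A' ∩ B': A' = {1, 3, 4, 7, 8, 9, 11}, B' = {1, 3, 5, 6, 9, 10, 11}
A' ∩ B' = {1, 3, 9, 11} ✓

{1, 3, 9, 11}


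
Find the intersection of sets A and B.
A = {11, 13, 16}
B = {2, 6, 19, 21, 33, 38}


Set A = {11, 13, 16}
Set B = {2, 6, 19, 21, 33, 38}
A ∩ B includes only elements in both sets.
Check each element of A against B:
11 ✗, 13 ✗, 16 ✗
A ∩ B = {}

{}


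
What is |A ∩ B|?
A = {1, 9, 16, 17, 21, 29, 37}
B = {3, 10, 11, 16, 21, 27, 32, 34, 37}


Set A = {1, 9, 16, 17, 21, 29, 37}
Set B = {3, 10, 11, 16, 21, 27, 32, 34, 37}
A ∩ B = {16, 21, 37}
|A ∩ B| = 3

3


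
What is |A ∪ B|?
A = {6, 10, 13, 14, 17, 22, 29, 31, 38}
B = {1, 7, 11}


Set A = {6, 10, 13, 14, 17, 22, 29, 31, 38}, |A| = 9
Set B = {1, 7, 11}, |B| = 3
A ∩ B = {}, |A ∩ B| = 0
|A ∪ B| = |A| + |B| - |A ∩ B| = 9 + 3 - 0 = 12

12


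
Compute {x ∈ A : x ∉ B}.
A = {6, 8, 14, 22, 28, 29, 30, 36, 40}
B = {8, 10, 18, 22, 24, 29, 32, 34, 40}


Set A = {6, 8, 14, 22, 28, 29, 30, 36, 40}
Set B = {8, 10, 18, 22, 24, 29, 32, 34, 40}
Check each element of A against B:
6 ∉ B (include), 8 ∈ B, 14 ∉ B (include), 22 ∈ B, 28 ∉ B (include), 29 ∈ B, 30 ∉ B (include), 36 ∉ B (include), 40 ∈ B
Elements of A not in B: {6, 14, 28, 30, 36}

{6, 14, 28, 30, 36}


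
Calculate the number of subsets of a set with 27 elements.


The set has 27 elements.
The power set contains all possible subsets.
|P(A)| = 2^|A| = 2^27 = 134217728

134217728


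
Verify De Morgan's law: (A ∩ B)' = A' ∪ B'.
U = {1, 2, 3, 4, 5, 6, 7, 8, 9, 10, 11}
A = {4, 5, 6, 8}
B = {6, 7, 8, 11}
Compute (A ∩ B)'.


U = {1, 2, 3, 4, 5, 6, 7, 8, 9, 10, 11}
A = {4, 5, 6, 8}, B = {6, 7, 8, 11}
A ∩ B = {6, 8}
(A ∩ B)' = U \ (A ∩ B) = {1, 2, 3, 4, 5, 7, 9, 10, 11}
Verification via A' ∪ B': A' = {1, 2, 3, 7, 9, 10, 11}, B' = {1, 2, 3, 4, 5, 9, 10}
A' ∪ B' = {1, 2, 3, 4, 5, 7, 9, 10, 11} ✓

{1, 2, 3, 4, 5, 7, 9, 10, 11}


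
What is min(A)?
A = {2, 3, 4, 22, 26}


Set A = {2, 3, 4, 22, 26}
Elements in ascending order: 2, 3, 4, 22, 26
The smallest element is 2.

2


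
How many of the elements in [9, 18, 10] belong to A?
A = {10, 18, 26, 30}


Set A = {10, 18, 26, 30}
Candidates: [9, 18, 10]
Check each candidate:
9 ∉ A, 18 ∈ A, 10 ∈ A
Count of candidates in A: 2

2


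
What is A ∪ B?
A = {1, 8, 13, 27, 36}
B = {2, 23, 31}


Set A = {1, 8, 13, 27, 36}
Set B = {2, 23, 31}
A ∪ B includes all elements in either set.
Elements from A: {1, 8, 13, 27, 36}
Elements from B not already included: {2, 23, 31}
A ∪ B = {1, 2, 8, 13, 23, 27, 31, 36}

{1, 2, 8, 13, 23, 27, 31, 36}


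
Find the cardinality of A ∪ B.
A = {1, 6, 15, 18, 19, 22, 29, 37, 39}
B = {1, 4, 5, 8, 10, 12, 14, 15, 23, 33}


Set A = {1, 6, 15, 18, 19, 22, 29, 37, 39}, |A| = 9
Set B = {1, 4, 5, 8, 10, 12, 14, 15, 23, 33}, |B| = 10
A ∩ B = {1, 15}, |A ∩ B| = 2
|A ∪ B| = |A| + |B| - |A ∩ B| = 9 + 10 - 2 = 17

17


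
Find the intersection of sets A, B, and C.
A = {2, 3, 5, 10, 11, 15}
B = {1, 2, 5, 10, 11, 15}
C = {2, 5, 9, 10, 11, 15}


Set A = {2, 3, 5, 10, 11, 15}
Set B = {1, 2, 5, 10, 11, 15}
Set C = {2, 5, 9, 10, 11, 15}
First, A ∩ B = {2, 5, 10, 11, 15}
Then, (A ∩ B) ∩ C = {2, 5, 10, 11, 15}

{2, 5, 10, 11, 15}


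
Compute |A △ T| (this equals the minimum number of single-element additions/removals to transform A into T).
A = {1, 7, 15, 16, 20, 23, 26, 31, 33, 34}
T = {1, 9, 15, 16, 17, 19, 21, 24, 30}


Set A = {1, 7, 15, 16, 20, 23, 26, 31, 33, 34}
Set T = {1, 9, 15, 16, 17, 19, 21, 24, 30}
Elements to remove from A (in A, not in T): {7, 20, 23, 26, 31, 33, 34} → 7 removals
Elements to add to A (in T, not in A): {9, 17, 19, 21, 24, 30} → 6 additions
Total edits = 7 + 6 = 13

13


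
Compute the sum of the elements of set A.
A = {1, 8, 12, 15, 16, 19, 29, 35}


Set A = {1, 8, 12, 15, 16, 19, 29, 35}
Sum = 1 + 8 + 12 + 15 + 16 + 19 + 29 + 35 = 135

135


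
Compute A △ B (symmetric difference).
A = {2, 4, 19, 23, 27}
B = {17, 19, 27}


Set A = {2, 4, 19, 23, 27}
Set B = {17, 19, 27}
A △ B = (A \ B) ∪ (B \ A)
Elements in A but not B: {2, 4, 23}
Elements in B but not A: {17}
A △ B = {2, 4, 17, 23}

{2, 4, 17, 23}


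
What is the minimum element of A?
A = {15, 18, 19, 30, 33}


Set A = {15, 18, 19, 30, 33}
Elements in ascending order: 15, 18, 19, 30, 33
The smallest element is 15.

15


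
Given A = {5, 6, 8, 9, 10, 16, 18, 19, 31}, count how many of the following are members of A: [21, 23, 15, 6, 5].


Set A = {5, 6, 8, 9, 10, 16, 18, 19, 31}
Candidates: [21, 23, 15, 6, 5]
Check each candidate:
21 ∉ A, 23 ∉ A, 15 ∉ A, 6 ∈ A, 5 ∈ A
Count of candidates in A: 2

2


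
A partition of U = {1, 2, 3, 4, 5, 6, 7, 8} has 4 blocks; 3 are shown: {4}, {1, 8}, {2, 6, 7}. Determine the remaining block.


U = {1, 2, 3, 4, 5, 6, 7, 8}
Shown blocks: {4}, {1, 8}, {2, 6, 7}
A partition's blocks are pairwise disjoint and cover U, so the missing block = U \ (union of shown blocks).
Union of shown blocks: {1, 2, 4, 6, 7, 8}
Missing block = U \ (union) = {3, 5}

{3, 5}


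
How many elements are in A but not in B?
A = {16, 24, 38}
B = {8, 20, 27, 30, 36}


Set A = {16, 24, 38}
Set B = {8, 20, 27, 30, 36}
A \ B = {16, 24, 38}
|A \ B| = 3

3


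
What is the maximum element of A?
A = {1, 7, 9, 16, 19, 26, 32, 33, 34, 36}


Set A = {1, 7, 9, 16, 19, 26, 32, 33, 34, 36}
Elements in ascending order: 1, 7, 9, 16, 19, 26, 32, 33, 34, 36
The largest element is 36.

36


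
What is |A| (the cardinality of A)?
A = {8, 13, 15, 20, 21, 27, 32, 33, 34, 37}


Set A = {8, 13, 15, 20, 21, 27, 32, 33, 34, 37}
Listing elements: 8, 13, 15, 20, 21, 27, 32, 33, 34, 37
Counting: 10 elements
|A| = 10

10


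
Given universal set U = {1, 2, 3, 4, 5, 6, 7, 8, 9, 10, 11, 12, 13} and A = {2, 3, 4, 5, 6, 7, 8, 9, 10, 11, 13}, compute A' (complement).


Universal set U = {1, 2, 3, 4, 5, 6, 7, 8, 9, 10, 11, 12, 13}
Set A = {2, 3, 4, 5, 6, 7, 8, 9, 10, 11, 13}
A' = U \ A = elements in U but not in A
Checking each element of U:
1 (not in A, include), 2 (in A, exclude), 3 (in A, exclude), 4 (in A, exclude), 5 (in A, exclude), 6 (in A, exclude), 7 (in A, exclude), 8 (in A, exclude), 9 (in A, exclude), 10 (in A, exclude), 11 (in A, exclude), 12 (not in A, include), 13 (in A, exclude)
A' = {1, 12}

{1, 12}


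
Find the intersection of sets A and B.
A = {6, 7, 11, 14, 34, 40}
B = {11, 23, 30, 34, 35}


Set A = {6, 7, 11, 14, 34, 40}
Set B = {11, 23, 30, 34, 35}
A ∩ B includes only elements in both sets.
Check each element of A against B:
6 ✗, 7 ✗, 11 ✓, 14 ✗, 34 ✓, 40 ✗
A ∩ B = {11, 34}

{11, 34}


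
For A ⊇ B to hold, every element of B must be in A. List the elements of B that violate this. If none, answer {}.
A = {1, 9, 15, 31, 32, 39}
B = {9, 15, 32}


Set A = {1, 9, 15, 31, 32, 39}
Set B = {9, 15, 32}
Check each element of B against A:
9 ∈ A, 15 ∈ A, 32 ∈ A
Elements of B not in A: {}

{}


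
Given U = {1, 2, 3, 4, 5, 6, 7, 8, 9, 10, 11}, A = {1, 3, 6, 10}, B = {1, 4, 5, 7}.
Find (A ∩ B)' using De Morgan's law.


U = {1, 2, 3, 4, 5, 6, 7, 8, 9, 10, 11}
A = {1, 3, 6, 10}, B = {1, 4, 5, 7}
A ∩ B = {1}
(A ∩ B)' = U \ (A ∩ B) = {2, 3, 4, 5, 6, 7, 8, 9, 10, 11}
Verification via A' ∪ B': A' = {2, 4, 5, 7, 8, 9, 11}, B' = {2, 3, 6, 8, 9, 10, 11}
A' ∪ B' = {2, 3, 4, 5, 6, 7, 8, 9, 10, 11} ✓

{2, 3, 4, 5, 6, 7, 8, 9, 10, 11}


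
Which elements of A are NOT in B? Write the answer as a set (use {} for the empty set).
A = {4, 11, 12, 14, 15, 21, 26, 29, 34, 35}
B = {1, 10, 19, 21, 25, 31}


Set A = {4, 11, 12, 14, 15, 21, 26, 29, 34, 35}
Set B = {1, 10, 19, 21, 25, 31}
Check each element of A against B:
4 ∉ B (include), 11 ∉ B (include), 12 ∉ B (include), 14 ∉ B (include), 15 ∉ B (include), 21 ∈ B, 26 ∉ B (include), 29 ∉ B (include), 34 ∉ B (include), 35 ∉ B (include)
Elements of A not in B: {4, 11, 12, 14, 15, 26, 29, 34, 35}

{4, 11, 12, 14, 15, 26, 29, 34, 35}


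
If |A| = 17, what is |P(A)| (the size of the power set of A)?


The set has 17 elements.
The power set contains all possible subsets.
|P(A)| = 2^|A| = 2^17 = 131072

131072


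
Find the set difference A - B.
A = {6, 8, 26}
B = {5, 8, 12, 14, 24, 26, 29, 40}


Set A = {6, 8, 26}
Set B = {5, 8, 12, 14, 24, 26, 29, 40}
A \ B includes elements in A that are not in B.
Check each element of A:
6 (not in B, keep), 8 (in B, remove), 26 (in B, remove)
A \ B = {6}

{6}


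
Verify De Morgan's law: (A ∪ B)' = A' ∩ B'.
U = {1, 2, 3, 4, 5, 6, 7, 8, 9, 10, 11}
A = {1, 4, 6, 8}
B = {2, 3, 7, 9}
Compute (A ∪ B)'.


U = {1, 2, 3, 4, 5, 6, 7, 8, 9, 10, 11}
A = {1, 4, 6, 8}, B = {2, 3, 7, 9}
A ∪ B = {1, 2, 3, 4, 6, 7, 8, 9}
(A ∪ B)' = U \ (A ∪ B) = {5, 10, 11}
Verification via A' ∩ B': A' = {2, 3, 5, 7, 9, 10, 11}, B' = {1, 4, 5, 6, 8, 10, 11}
A' ∩ B' = {5, 10, 11} ✓

{5, 10, 11}


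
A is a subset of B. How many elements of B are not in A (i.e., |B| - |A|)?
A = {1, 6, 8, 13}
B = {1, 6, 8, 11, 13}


Set A = {1, 6, 8, 13}, |A| = 4
Set B = {1, 6, 8, 11, 13}, |B| = 5
Since A ⊆ B: B \ A = {11}
|B| - |A| = 5 - 4 = 1

1


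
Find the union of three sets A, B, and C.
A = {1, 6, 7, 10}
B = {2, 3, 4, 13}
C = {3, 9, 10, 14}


Set A = {1, 6, 7, 10}
Set B = {2, 3, 4, 13}
Set C = {3, 9, 10, 14}
First, A ∪ B = {1, 2, 3, 4, 6, 7, 10, 13}
Then, (A ∪ B) ∪ C = {1, 2, 3, 4, 6, 7, 9, 10, 13, 14}

{1, 2, 3, 4, 6, 7, 9, 10, 13, 14}


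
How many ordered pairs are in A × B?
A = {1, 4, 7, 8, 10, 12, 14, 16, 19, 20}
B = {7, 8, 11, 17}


Set A = {1, 4, 7, 8, 10, 12, 14, 16, 19, 20} has 10 elements.
Set B = {7, 8, 11, 17} has 4 elements.
|A × B| = |A| × |B| = 10 × 4 = 40

40


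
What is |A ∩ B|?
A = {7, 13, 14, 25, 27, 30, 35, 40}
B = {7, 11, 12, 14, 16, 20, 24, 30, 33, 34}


Set A = {7, 13, 14, 25, 27, 30, 35, 40}
Set B = {7, 11, 12, 14, 16, 20, 24, 30, 33, 34}
A ∩ B = {7, 14, 30}
|A ∩ B| = 3

3


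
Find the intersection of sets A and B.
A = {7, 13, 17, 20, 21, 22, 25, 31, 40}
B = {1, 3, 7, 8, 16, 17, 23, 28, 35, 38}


Set A = {7, 13, 17, 20, 21, 22, 25, 31, 40}
Set B = {1, 3, 7, 8, 16, 17, 23, 28, 35, 38}
A ∩ B includes only elements in both sets.
Check each element of A against B:
7 ✓, 13 ✗, 17 ✓, 20 ✗, 21 ✗, 22 ✗, 25 ✗, 31 ✗, 40 ✗
A ∩ B = {7, 17}

{7, 17}


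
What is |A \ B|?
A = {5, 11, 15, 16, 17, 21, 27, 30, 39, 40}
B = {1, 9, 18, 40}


Set A = {5, 11, 15, 16, 17, 21, 27, 30, 39, 40}
Set B = {1, 9, 18, 40}
A \ B = {5, 11, 15, 16, 17, 21, 27, 30, 39}
|A \ B| = 9

9


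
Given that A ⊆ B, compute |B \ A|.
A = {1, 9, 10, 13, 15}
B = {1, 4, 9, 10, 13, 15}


Set A = {1, 9, 10, 13, 15}, |A| = 5
Set B = {1, 4, 9, 10, 13, 15}, |B| = 6
Since A ⊆ B: B \ A = {4}
|B| - |A| = 6 - 5 = 1

1


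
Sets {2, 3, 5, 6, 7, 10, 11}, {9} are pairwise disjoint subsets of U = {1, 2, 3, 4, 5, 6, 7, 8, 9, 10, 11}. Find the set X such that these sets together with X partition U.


U = {1, 2, 3, 4, 5, 6, 7, 8, 9, 10, 11}
Shown blocks: {2, 3, 5, 6, 7, 10, 11}, {9}
A partition's blocks are pairwise disjoint and cover U, so the missing block = U \ (union of shown blocks).
Union of shown blocks: {2, 3, 5, 6, 7, 9, 10, 11}
Missing block = U \ (union) = {1, 4, 8}

{1, 4, 8}


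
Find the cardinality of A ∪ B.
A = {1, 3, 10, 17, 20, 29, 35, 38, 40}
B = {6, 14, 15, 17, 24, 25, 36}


Set A = {1, 3, 10, 17, 20, 29, 35, 38, 40}, |A| = 9
Set B = {6, 14, 15, 17, 24, 25, 36}, |B| = 7
A ∩ B = {17}, |A ∩ B| = 1
|A ∪ B| = |A| + |B| - |A ∩ B| = 9 + 7 - 1 = 15

15


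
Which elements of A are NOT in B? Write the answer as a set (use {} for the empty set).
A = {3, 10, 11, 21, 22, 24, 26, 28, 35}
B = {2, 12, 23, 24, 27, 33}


Set A = {3, 10, 11, 21, 22, 24, 26, 28, 35}
Set B = {2, 12, 23, 24, 27, 33}
Check each element of A against B:
3 ∉ B (include), 10 ∉ B (include), 11 ∉ B (include), 21 ∉ B (include), 22 ∉ B (include), 24 ∈ B, 26 ∉ B (include), 28 ∉ B (include), 35 ∉ B (include)
Elements of A not in B: {3, 10, 11, 21, 22, 26, 28, 35}

{3, 10, 11, 21, 22, 26, 28, 35}


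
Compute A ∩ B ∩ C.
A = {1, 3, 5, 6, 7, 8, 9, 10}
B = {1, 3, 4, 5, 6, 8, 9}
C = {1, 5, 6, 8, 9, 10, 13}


Set A = {1, 3, 5, 6, 7, 8, 9, 10}
Set B = {1, 3, 4, 5, 6, 8, 9}
Set C = {1, 5, 6, 8, 9, 10, 13}
First, A ∩ B = {1, 3, 5, 6, 8, 9}
Then, (A ∩ B) ∩ C = {1, 5, 6, 8, 9}

{1, 5, 6, 8, 9}


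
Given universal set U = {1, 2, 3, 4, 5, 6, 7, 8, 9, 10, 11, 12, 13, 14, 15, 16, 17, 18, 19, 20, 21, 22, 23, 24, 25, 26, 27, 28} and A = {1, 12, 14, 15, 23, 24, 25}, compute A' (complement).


Universal set U = {1, 2, 3, 4, 5, 6, 7, 8, 9, 10, 11, 12, 13, 14, 15, 16, 17, 18, 19, 20, 21, 22, 23, 24, 25, 26, 27, 28}
Set A = {1, 12, 14, 15, 23, 24, 25}
A' = U \ A = elements in U but not in A
Checking each element of U:
1 (in A, exclude), 2 (not in A, include), 3 (not in A, include), 4 (not in A, include), 5 (not in A, include), 6 (not in A, include), 7 (not in A, include), 8 (not in A, include), 9 (not in A, include), 10 (not in A, include), 11 (not in A, include), 12 (in A, exclude), 13 (not in A, include), 14 (in A, exclude), 15 (in A, exclude), 16 (not in A, include), 17 (not in A, include), 18 (not in A, include), 19 (not in A, include), 20 (not in A, include), 21 (not in A, include), 22 (not in A, include), 23 (in A, exclude), 24 (in A, exclude), 25 (in A, exclude), 26 (not in A, include), 27 (not in A, include), 28 (not in A, include)
A' = {2, 3, 4, 5, 6, 7, 8, 9, 10, 11, 13, 16, 17, 18, 19, 20, 21, 22, 26, 27, 28}

{2, 3, 4, 5, 6, 7, 8, 9, 10, 11, 13, 16, 17, 18, 19, 20, 21, 22, 26, 27, 28}


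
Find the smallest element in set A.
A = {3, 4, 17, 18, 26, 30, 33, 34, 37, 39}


Set A = {3, 4, 17, 18, 26, 30, 33, 34, 37, 39}
Elements in ascending order: 3, 4, 17, 18, 26, 30, 33, 34, 37, 39
The smallest element is 3.

3


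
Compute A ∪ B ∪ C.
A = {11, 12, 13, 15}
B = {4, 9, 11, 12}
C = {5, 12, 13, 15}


Set A = {11, 12, 13, 15}
Set B = {4, 9, 11, 12}
Set C = {5, 12, 13, 15}
First, A ∪ B = {4, 9, 11, 12, 13, 15}
Then, (A ∪ B) ∪ C = {4, 5, 9, 11, 12, 13, 15}

{4, 5, 9, 11, 12, 13, 15}


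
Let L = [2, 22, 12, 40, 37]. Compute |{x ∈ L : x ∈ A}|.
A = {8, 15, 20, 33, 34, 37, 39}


Set A = {8, 15, 20, 33, 34, 37, 39}
Candidates: [2, 22, 12, 40, 37]
Check each candidate:
2 ∉ A, 22 ∉ A, 12 ∉ A, 40 ∉ A, 37 ∈ A
Count of candidates in A: 1

1


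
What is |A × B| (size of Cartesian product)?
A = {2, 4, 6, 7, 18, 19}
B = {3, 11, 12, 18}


Set A = {2, 4, 6, 7, 18, 19} has 6 elements.
Set B = {3, 11, 12, 18} has 4 elements.
|A × B| = |A| × |B| = 6 × 4 = 24

24


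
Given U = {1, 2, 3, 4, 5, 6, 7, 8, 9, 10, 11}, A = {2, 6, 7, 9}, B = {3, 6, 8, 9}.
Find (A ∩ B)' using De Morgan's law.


U = {1, 2, 3, 4, 5, 6, 7, 8, 9, 10, 11}
A = {2, 6, 7, 9}, B = {3, 6, 8, 9}
A ∩ B = {6, 9}
(A ∩ B)' = U \ (A ∩ B) = {1, 2, 3, 4, 5, 7, 8, 10, 11}
Verification via A' ∪ B': A' = {1, 3, 4, 5, 8, 10, 11}, B' = {1, 2, 4, 5, 7, 10, 11}
A' ∪ B' = {1, 2, 3, 4, 5, 7, 8, 10, 11} ✓

{1, 2, 3, 4, 5, 7, 8, 10, 11}


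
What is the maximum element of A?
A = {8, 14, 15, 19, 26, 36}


Set A = {8, 14, 15, 19, 26, 36}
Elements in ascending order: 8, 14, 15, 19, 26, 36
The largest element is 36.

36


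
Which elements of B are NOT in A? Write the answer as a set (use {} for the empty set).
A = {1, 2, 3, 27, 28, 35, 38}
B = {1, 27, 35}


Set A = {1, 2, 3, 27, 28, 35, 38}
Set B = {1, 27, 35}
Check each element of B against A:
1 ∈ A, 27 ∈ A, 35 ∈ A
Elements of B not in A: {}

{}


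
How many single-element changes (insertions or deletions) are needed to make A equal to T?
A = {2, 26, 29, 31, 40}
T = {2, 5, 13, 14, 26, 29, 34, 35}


Set A = {2, 26, 29, 31, 40}
Set T = {2, 5, 13, 14, 26, 29, 34, 35}
Elements to remove from A (in A, not in T): {31, 40} → 2 removals
Elements to add to A (in T, not in A): {5, 13, 14, 34, 35} → 5 additions
Total edits = 2 + 5 = 7

7


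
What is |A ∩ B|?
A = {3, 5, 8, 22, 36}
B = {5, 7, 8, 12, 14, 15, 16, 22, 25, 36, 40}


Set A = {3, 5, 8, 22, 36}
Set B = {5, 7, 8, 12, 14, 15, 16, 22, 25, 36, 40}
A ∩ B = {5, 8, 22, 36}
|A ∩ B| = 4

4


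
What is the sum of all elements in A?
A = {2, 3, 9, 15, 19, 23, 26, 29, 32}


Set A = {2, 3, 9, 15, 19, 23, 26, 29, 32}
Sum = 2 + 3 + 9 + 15 + 19 + 23 + 26 + 29 + 32 = 158

158


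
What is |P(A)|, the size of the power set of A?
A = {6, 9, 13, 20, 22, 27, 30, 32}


Set A = {6, 9, 13, 20, 22, 27, 30, 32}
|A| = 8
The power set P(A) contains all subsets of A.
|P(A)| = 2^|A| = 2^8 = 256

256


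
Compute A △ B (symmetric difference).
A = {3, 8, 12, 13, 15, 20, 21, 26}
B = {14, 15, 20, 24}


Set A = {3, 8, 12, 13, 15, 20, 21, 26}
Set B = {14, 15, 20, 24}
A △ B = (A \ B) ∪ (B \ A)
Elements in A but not B: {3, 8, 12, 13, 21, 26}
Elements in B but not A: {14, 24}
A △ B = {3, 8, 12, 13, 14, 21, 24, 26}

{3, 8, 12, 13, 14, 21, 24, 26}


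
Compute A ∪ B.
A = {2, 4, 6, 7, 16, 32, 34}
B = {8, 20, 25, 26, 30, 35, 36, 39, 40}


Set A = {2, 4, 6, 7, 16, 32, 34}
Set B = {8, 20, 25, 26, 30, 35, 36, 39, 40}
A ∪ B includes all elements in either set.
Elements from A: {2, 4, 6, 7, 16, 32, 34}
Elements from B not already included: {8, 20, 25, 26, 30, 35, 36, 39, 40}
A ∪ B = {2, 4, 6, 7, 8, 16, 20, 25, 26, 30, 32, 34, 35, 36, 39, 40}

{2, 4, 6, 7, 8, 16, 20, 25, 26, 30, 32, 34, 35, 36, 39, 40}


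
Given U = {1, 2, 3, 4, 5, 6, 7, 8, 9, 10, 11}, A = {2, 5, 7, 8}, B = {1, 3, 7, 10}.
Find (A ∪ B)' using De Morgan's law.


U = {1, 2, 3, 4, 5, 6, 7, 8, 9, 10, 11}
A = {2, 5, 7, 8}, B = {1, 3, 7, 10}
A ∪ B = {1, 2, 3, 5, 7, 8, 10}
(A ∪ B)' = U \ (A ∪ B) = {4, 6, 9, 11}
Verification via A' ∩ B': A' = {1, 3, 4, 6, 9, 10, 11}, B' = {2, 4, 5, 6, 8, 9, 11}
A' ∩ B' = {4, 6, 9, 11} ✓

{4, 6, 9, 11}


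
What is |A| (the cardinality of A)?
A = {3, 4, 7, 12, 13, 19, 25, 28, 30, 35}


Set A = {3, 4, 7, 12, 13, 19, 25, 28, 30, 35}
Listing elements: 3, 4, 7, 12, 13, 19, 25, 28, 30, 35
Counting: 10 elements
|A| = 10

10


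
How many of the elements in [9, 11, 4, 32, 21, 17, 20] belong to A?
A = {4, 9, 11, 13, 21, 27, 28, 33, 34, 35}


Set A = {4, 9, 11, 13, 21, 27, 28, 33, 34, 35}
Candidates: [9, 11, 4, 32, 21, 17, 20]
Check each candidate:
9 ∈ A, 11 ∈ A, 4 ∈ A, 32 ∉ A, 21 ∈ A, 17 ∉ A, 20 ∉ A
Count of candidates in A: 4

4


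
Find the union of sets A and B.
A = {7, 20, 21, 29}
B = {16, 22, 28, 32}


Set A = {7, 20, 21, 29}
Set B = {16, 22, 28, 32}
A ∪ B includes all elements in either set.
Elements from A: {7, 20, 21, 29}
Elements from B not already included: {16, 22, 28, 32}
A ∪ B = {7, 16, 20, 21, 22, 28, 29, 32}

{7, 16, 20, 21, 22, 28, 29, 32}
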